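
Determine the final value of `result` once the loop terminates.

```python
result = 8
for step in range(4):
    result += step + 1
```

Let's trace through this code step by step.

Initialize: result = 8
Entering loop: for step in range(4):
After iteration 1: step = 0, result = 9
After iteration 2: step = 1, result = 11
After iteration 3: step = 2, result = 14
After iteration 4: step = 3, result = 18
Loop ends.

Final answer: 18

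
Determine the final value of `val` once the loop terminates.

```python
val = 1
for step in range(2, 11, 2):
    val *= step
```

Let's trace through this code step by step.

Initialize: val = 1
Entering loop: for step in range(2, 11, 2):
After iteration 1: step = 2, val = 2
After iteration 2: step = 4, val = 8
After iteration 3: step = 6, val = 48
After iteration 4: step = 8, val = 384
After iteration 5: step = 10, val = 3840
Loop ends.

Final answer: 3840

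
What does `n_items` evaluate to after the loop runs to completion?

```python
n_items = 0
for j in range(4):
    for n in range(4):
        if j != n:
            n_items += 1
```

Let's trace through this code step by step.

Initialize: n_items = 0
Entering loop: for j in range(4):
After iteration 1: j = 0, n_items = 3
After iteration 2: j = 1, n_items = 6
After iteration 3: j = 2, n_items = 9
After iteration 4: j = 3, n_items = 12
Loop ends.

Final answer: 12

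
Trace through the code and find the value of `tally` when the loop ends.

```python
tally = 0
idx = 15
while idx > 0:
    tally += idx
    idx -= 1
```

Let's trace through this code step by step.

Initialize: tally = 0
Initialize: idx = 15
Entering loop: while idx > 0:
After iteration 1: tally = 15, idx = 14
After iteration 2: tally = 29, idx = 13
After iteration 3: tally = 42, idx = 12
After iteration 4: tally = 54, idx = 11
After iteration 5: tally = 65, idx = 10
After iteration 6: tally = 75, idx = 9
After iteration 7: tally = 84, idx = 8
After iteration 8: tally = 92, idx = 7
After iteration 9: tally = 99, idx = 6
After iteration 10: tally = 105, idx = 5
After iteration 11: tally = 110, idx = 4
After iteration 12: tally = 114, idx = 3
After iteration 13: tally = 117, idx = 2
After iteration 14: tally = 119, idx = 1
After iteration 15: tally = 120, idx = 0
Loop ends.

Final answer: 120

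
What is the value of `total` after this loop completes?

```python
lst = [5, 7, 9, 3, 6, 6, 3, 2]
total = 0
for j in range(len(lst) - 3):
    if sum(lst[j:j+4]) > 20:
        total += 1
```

Let's trace through this code step by step.

Initialize: lst = [5, 7, 9, 3, 6, 6, 3, 2]
Initialize: total = 0
Entering loop: for j in range(len(lst) - 3):
After iteration 1: j = 0, total = 1
After iteration 2: j = 1, total = 2
After iteration 3: j = 2, total = 3
After iteration 4: j = 3, total = 3
After iteration 5: j = 4, total = 3
Loop ends.

Final answer: 3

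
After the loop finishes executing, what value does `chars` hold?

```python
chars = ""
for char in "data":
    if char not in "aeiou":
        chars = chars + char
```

Let's trace through this code step by step.

Initialize: chars = ''
Entering loop: for char in "data":
After iteration 1: char = 'd', chars = 'd'
After iteration 2: char = 'a', chars = 'd'
After iteration 3: char = 't', chars = 'dt'
After iteration 4: char = 'a', chars = 'dt'
Loop ends.

Final answer: 'dt'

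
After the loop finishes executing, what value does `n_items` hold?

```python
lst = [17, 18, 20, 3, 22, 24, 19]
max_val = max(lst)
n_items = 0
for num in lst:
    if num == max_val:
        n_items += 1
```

Let's trace through this code step by step.

Initialize: lst = [17, 18, 20, 3, 22, 24, 19]
Initialize: max_val = 24
Initialize: n_items = 0
Entering loop: for num in lst:
After iteration 1: num = 17, n_items = 0
After iteration 2: num = 18, n_items = 0
After iteration 3: num = 20, n_items = 0
After iteration 4: num = 3, n_items = 0
After iteration 5: num = 22, n_items = 0
After iteration 6: num = 24, n_items = 1
After iteration 7: num = 19, n_items = 1
Loop ends.

Final answer: 1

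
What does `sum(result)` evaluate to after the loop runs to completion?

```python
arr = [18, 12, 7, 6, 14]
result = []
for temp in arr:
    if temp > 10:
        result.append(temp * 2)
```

Let's trace through this code step by step.

Initialize: arr = [18, 12, 7, 6, 14]
Initialize: result = []
Entering loop: for temp in arr:
After iteration 1: temp = 18, result = [36]
After iteration 2: temp = 12, result = [36, 24]
After iteration 3: temp = 7, result = [36, 24]
After iteration 4: temp = 6, result = [36, 24]
After iteration 5: temp = 14, result = [36, 24, 28]
Loop ends.
sum(result) = 88

Final answer: 88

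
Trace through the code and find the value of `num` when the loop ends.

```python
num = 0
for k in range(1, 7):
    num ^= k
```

Let's trace through this code step by step.

Initialize: num = 0
Entering loop: for k in range(1, 7):
After iteration 1: k = 1, num = 1
After iteration 2: k = 2, num = 3
After iteration 3: k = 3, num = 0
After iteration 4: k = 4, num = 4
After iteration 5: k = 5, num = 1
After iteration 6: k = 6, num = 7
Loop ends.

Final answer: 7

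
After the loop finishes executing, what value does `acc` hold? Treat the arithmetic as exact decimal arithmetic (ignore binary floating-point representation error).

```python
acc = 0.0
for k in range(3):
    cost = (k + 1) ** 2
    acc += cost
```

Let's trace through this code step by step.

Initialize: acc = 0.0
Entering loop: for k in range(3):
After iteration 1: k = 0, acc = 1.0, cost = 1
After iteration 2: k = 1, acc = 5.0, cost = 4
After iteration 3: k = 2, acc = 14.0, cost = 9
Loop ends.

Final answer: 14.0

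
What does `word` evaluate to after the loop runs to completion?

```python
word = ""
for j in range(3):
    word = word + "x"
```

Let's trace through this code step by step.

Initialize: word = ''
Entering loop: for j in range(3):
After iteration 1: j = 0, word = 'x'
After iteration 2: j = 1, word = 'xx'
After iteration 3: j = 2, word = 'xxx'
Loop ends.

Final answer: 'xxx'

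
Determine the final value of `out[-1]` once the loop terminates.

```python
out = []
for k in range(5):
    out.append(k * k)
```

Let's trace through this code step by step.

Initialize: out = []
Entering loop: for k in range(5):
After iteration 1: k = 0, out = [0]
After iteration 2: k = 1, out = [0, 1]
After iteration 3: k = 2, out = [0, 1, 4]
After iteration 4: k = 3, out = [0, 1, 4, 9]
After iteration 5: k = 4, out = [0, 1, 4, 9, 16]
Loop ends.
out[-1] = 16

Final answer: 16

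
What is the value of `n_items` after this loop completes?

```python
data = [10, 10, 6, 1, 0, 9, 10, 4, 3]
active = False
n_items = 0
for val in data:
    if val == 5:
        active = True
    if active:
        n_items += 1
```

Let's trace through this code step by step.

Initialize: data = [10, 10, 6, 1, 0, 9, 10, 4, 3]
Initialize: active = False
Initialize: n_items = 0
Entering loop: for val in data:
After iteration 1: val = 10, n_items = 0
After iteration 2: val = 10, n_items = 0
After iteration 3: val = 6, n_items = 0
After iteration 4: val = 1, n_items = 0
After iteration 5: val = 0, n_items = 0
After iteration 6: val = 9, n_items = 0
After iteration 7: val = 10, n_items = 0
After iteration 8: val = 4, n_items = 0
After iteration 9: val = 3, n_items = 0
Loop ends.

Final answer: 0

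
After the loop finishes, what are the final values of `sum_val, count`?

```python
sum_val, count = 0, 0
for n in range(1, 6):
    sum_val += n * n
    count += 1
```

Let's trace through this code step by step.

Initialize: sum_val = 0
Initialize: count = 0
Entering loop: for n in range(1, 6):
After iteration 1: n = 1, sum_val = 1, count = 1
After iteration 2: n = 2, sum_val = 5, count = 2
After iteration 3: n = 3, sum_val = 14, count = 3
After iteration 4: n = 4, sum_val = 30, count = 4
After iteration 5: n = 5, sum_val = 55, count = 5
Loop ends.

Final answer: 55, 5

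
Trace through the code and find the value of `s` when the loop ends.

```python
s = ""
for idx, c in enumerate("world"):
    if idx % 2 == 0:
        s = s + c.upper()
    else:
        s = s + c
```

Let's trace through this code step by step.

Initialize: s = ''
Entering loop: for idx, c in enumerate("world"):
After iteration 1: idx = 0, c = 'w', s = 'W'
After iteration 2: idx = 1, c = 'o', s = 'Wo'
After iteration 3: idx = 2, c = 'r', s = 'WoR'
After iteration 4: idx = 3, c = 'l', s = 'WoRl'
After iteration 5: idx = 4, c = 'd', s = 'WoRlD'
Loop ends.

Final answer: 'WoRlD'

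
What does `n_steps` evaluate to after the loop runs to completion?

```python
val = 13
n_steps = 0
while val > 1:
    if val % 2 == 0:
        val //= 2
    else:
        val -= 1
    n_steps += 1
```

Let's trace through this code step by step.

Initialize: val = 13
Initialize: n_steps = 0
Entering loop: while val > 1:
After iteration 1: val = 12, n_steps = 1
After iteration 2: val = 6, n_steps = 2
After iteration 3: val = 3, n_steps = 3
After iteration 4: val = 2, n_steps = 4
After iteration 5: val = 1, n_steps = 5
Loop ends.

Final answer: 5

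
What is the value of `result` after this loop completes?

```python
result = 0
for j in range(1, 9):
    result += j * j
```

Let's trace through this code step by step.

Initialize: result = 0
Entering loop: for j in range(1, 9):
After iteration 1: j = 1, result = 1
After iteration 2: j = 2, result = 5
After iteration 3: j = 3, result = 14
After iteration 4: j = 4, result = 30
After iteration 5: j = 5, result = 55
After iteration 6: j = 6, result = 91
After iteration 7: j = 7, result = 140
After iteration 8: j = 8, result = 204
Loop ends.

Final answer: 204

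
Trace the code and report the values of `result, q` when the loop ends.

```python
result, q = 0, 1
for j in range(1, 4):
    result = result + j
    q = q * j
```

Let's trace through this code step by step.

Initialize: result = 0
Initialize: q = 1
Entering loop: for j in range(1, 4):
After iteration 1: j = 1, result = 1, q = 1
After iteration 2: j = 2, result = 3, q = 2
After iteration 3: j = 3, result = 6, q = 6
Loop ends.

Final answer: 6, 6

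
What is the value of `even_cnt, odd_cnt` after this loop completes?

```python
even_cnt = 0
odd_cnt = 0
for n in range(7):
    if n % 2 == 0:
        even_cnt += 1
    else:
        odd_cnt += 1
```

Let's trace through this code step by step.

Initialize: even_cnt = 0
Initialize: odd_cnt = 0
Entering loop: for n in range(7):
After iteration 1: n = 0, even_cnt = 1, odd_cnt = 0
After iteration 2: n = 1, even_cnt = 1, odd_cnt = 1
After iteration 3: n = 2, even_cnt = 2, odd_cnt = 1
After iteration 4: n = 3, even_cnt = 2, odd_cnt = 2
After iteration 5: n = 4, even_cnt = 3, odd_cnt = 2
After iteration 6: n = 5, even_cnt = 3, odd_cnt = 3
After iteration 7: n = 6, even_cnt = 4, odd_cnt = 3
Loop ends.

Final answer: 4, 3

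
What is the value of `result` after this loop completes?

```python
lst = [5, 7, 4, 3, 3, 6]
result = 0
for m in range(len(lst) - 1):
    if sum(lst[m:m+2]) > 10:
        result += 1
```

Let's trace through this code step by step.

Initialize: lst = [5, 7, 4, 3, 3, 6]
Initialize: result = 0
Entering loop: for m in range(len(lst) - 1):
After iteration 1: m = 0, result = 1
After iteration 2: m = 1, result = 2
After iteration 3: m = 2, result = 2
After iteration 4: m = 3, result = 2
After iteration 5: m = 4, result = 2
Loop ends.

Final answer: 2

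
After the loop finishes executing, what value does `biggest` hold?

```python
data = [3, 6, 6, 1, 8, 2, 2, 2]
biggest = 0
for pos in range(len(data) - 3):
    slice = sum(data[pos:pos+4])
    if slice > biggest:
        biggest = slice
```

Let's trace through this code step by step.

Initialize: data = [3, 6, 6, 1, 8, 2, 2, 2]
Initialize: biggest = 0
Entering loop: for pos in range(len(data) - 3):
After iteration 1: pos = 0, biggest = 16, slice = 16
After iteration 2: pos = 1, biggest = 21, slice = 21
After iteration 3: pos = 2, biggest = 21, slice = 17
After iteration 4: pos = 3, biggest = 21, slice = 13
After iteration 5: pos = 4, biggest = 21, slice = 14
Loop ends.

Final answer: 21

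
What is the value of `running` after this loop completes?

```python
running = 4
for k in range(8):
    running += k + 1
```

Let's trace through this code step by step.

Initialize: running = 4
Entering loop: for k in range(8):
After iteration 1: k = 0, running = 5
After iteration 2: k = 1, running = 7
After iteration 3: k = 2, running = 10
After iteration 4: k = 3, running = 14
After iteration 5: k = 4, running = 19
After iteration 6: k = 5, running = 25
After iteration 7: k = 6, running = 32
After iteration 8: k = 7, running = 40
Loop ends.

Final answer: 40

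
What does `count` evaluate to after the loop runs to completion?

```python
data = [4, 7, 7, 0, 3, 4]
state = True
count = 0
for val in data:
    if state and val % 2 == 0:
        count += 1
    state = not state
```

Let's trace through this code step by step.

Initialize: data = [4, 7, 7, 0, 3, 4]
Initialize: state = True
Initialize: count = 0
Entering loop: for val in data:
After iteration 1: val = 4, state = False, count = 1
After iteration 2: val = 7, state = True, count = 1
After iteration 3: val = 7, state = False, count = 1
After iteration 4: val = 0, state = True, count = 1
After iteration 5: val = 3, state = False, count = 1
After iteration 6: val = 4, state = True, count = 1
Loop ends.

Final answer: 1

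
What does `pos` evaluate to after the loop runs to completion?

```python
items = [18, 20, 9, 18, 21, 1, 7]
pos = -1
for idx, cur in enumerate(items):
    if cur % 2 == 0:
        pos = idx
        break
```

Let's trace through this code step by step.

Initialize: items = [18, 20, 9, 18, 21, 1, 7]
Initialize: pos = -1
Entering loop: for idx, cur in enumerate(items):
After iteration 1: idx = 0, cur = 18, pos = 0
Loop ends.

Final answer: 0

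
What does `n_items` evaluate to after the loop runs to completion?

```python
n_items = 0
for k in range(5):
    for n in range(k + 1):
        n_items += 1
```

Let's trace through this code step by step.

Initialize: n_items = 0
Entering loop: for k in range(5):
After iteration 1: k = 0, n_items = 1, n = 0
After iteration 2: k = 1, n_items = 3, n = 1
After iteration 3: k = 2, n_items = 6, n = 2
After iteration 4: k = 3, n_items = 10, n = 3
After iteration 5: k = 4, n_items = 15, n = 4
Loop ends.

Final answer: 15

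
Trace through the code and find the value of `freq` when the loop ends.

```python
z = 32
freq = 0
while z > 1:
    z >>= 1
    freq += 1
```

Let's trace through this code step by step.

Initialize: z = 32
Initialize: freq = 0
Entering loop: while z > 1:
After iteration 1: z = 16, freq = 1
After iteration 2: z = 8, freq = 2
After iteration 3: z = 4, freq = 3
After iteration 4: z = 2, freq = 4
After iteration 5: z = 1, freq = 5
Loop ends.

Final answer: 5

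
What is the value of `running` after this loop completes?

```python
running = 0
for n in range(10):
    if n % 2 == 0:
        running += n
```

Let's trace through this code step by step.

Initialize: running = 0
Entering loop: for n in range(10):
After iteration 1: n = 0, running = 0
After iteration 2: n = 1, running = 0
After iteration 3: n = 2, running = 2
After iteration 4: n = 3, running = 2
After iteration 5: n = 4, running = 6
After iteration 6: n = 5, running = 6
After iteration 7: n = 6, running = 12
After iteration 8: n = 7, running = 12
After iteration 9: n = 8, running = 20
After iteration 10: n = 9, running = 20
Loop ends.

Final answer: 20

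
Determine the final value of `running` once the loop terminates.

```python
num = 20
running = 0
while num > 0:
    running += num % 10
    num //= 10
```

Let's trace through this code step by step.

Initialize: num = 20
Initialize: running = 0
Entering loop: while num > 0:
After iteration 1: num = 2, running = 0
After iteration 2: num = 0, running = 2
Loop ends.

Final answer: 2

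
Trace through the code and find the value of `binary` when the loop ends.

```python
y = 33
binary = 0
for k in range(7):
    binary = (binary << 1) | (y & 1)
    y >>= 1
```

Let's trace through this code step by step.

Initialize: y = 33
Initialize: binary = 0
Entering loop: for k in range(7):
After iteration 1: k = 0, y = 16, binary = 1
After iteration 2: k = 1, y = 8, binary = 2
After iteration 3: k = 2, y = 4, binary = 4
After iteration 4: k = 3, y = 2, binary = 8
After iteration 5: k = 4, y = 1, binary = 16
After iteration 6: k = 5, y = 0, binary = 33
After iteration 7: k = 6, y = 0, binary = 66
Loop ends.

Final answer: 66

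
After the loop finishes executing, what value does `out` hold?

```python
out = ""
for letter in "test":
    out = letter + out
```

Let's trace through this code step by step.

Initialize: out = ''
Entering loop: for letter in "test":
After iteration 1: letter = 't', out = 't'
After iteration 2: letter = 'e', out = 'et'
After iteration 3: letter = 's', out = 'set'
After iteration 4: letter = 't', out = 'tset'
Loop ends.

Final answer: 'tset'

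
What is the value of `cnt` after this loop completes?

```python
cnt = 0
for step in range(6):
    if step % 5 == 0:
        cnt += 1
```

Let's trace through this code step by step.

Initialize: cnt = 0
Entering loop: for step in range(6):
After iteration 1: step = 0, cnt = 1
After iteration 2: step = 1, cnt = 1
After iteration 3: step = 2, cnt = 1
After iteration 4: step = 3, cnt = 1
After iteration 5: step = 4, cnt = 1
After iteration 6: step = 5, cnt = 2
Loop ends.

Final answer: 2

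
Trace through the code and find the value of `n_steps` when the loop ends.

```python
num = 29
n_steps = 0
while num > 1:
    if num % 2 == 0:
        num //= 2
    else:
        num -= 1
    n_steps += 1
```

Let's trace through this code step by step.

Initialize: num = 29
Initialize: n_steps = 0
Entering loop: while num > 1:
After iteration 1: num = 28, n_steps = 1
After iteration 2: num = 14, n_steps = 2
After iteration 3: num = 7, n_steps = 3
After iteration 4: num = 6, n_steps = 4
After iteration 5: num = 3, n_steps = 5
After iteration 6: num = 2, n_steps = 6
After iteration 7: num = 1, n_steps = 7
Loop ends.

Final answer: 7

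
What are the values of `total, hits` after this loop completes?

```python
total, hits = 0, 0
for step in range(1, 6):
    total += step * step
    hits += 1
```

Let's trace through this code step by step.

Initialize: total = 0
Initialize: hits = 0
Entering loop: for step in range(1, 6):
After iteration 1: step = 1, total = 1, hits = 1
After iteration 2: step = 2, total = 5, hits = 2
After iteration 3: step = 3, total = 14, hits = 3
After iteration 4: step = 4, total = 30, hits = 4
After iteration 5: step = 5, total = 55, hits = 5
Loop ends.

Final answer: 55, 5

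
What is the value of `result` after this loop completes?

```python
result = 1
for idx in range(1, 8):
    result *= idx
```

Let's trace through this code step by step.

Initialize: result = 1
Entering loop: for idx in range(1, 8):
After iteration 1: idx = 1, result = 1
After iteration 2: idx = 2, result = 2
After iteration 3: idx = 3, result = 6
After iteration 4: idx = 4, result = 24
After iteration 5: idx = 5, result = 120
After iteration 6: idx = 6, result = 720
After iteration 7: idx = 7, result = 5040
Loop ends.

Final answer: 5040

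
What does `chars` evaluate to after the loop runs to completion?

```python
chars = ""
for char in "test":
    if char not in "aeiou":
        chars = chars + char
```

Let's trace through this code step by step.

Initialize: chars = ''
Entering loop: for char in "test":
After iteration 1: char = 't', chars = 't'
After iteration 2: char = 'e', chars = 't'
After iteration 3: char = 's', chars = 'ts'
After iteration 4: char = 't', chars = 'tst'
Loop ends.

Final answer: 'tst'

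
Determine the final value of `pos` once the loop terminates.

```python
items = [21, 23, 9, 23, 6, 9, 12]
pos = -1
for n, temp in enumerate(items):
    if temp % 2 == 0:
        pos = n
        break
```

Let's trace through this code step by step.

Initialize: items = [21, 23, 9, 23, 6, 9, 12]
Initialize: pos = -1
Entering loop: for n, temp in enumerate(items):
After iteration 1: n = 0, temp = 21, pos = -1
After iteration 2: n = 1, temp = 23, pos = -1
After iteration 3: n = 2, temp = 9, pos = -1
After iteration 4: n = 3, temp = 23, pos = -1
After iteration 5: n = 4, temp = 6, pos = 4
Loop ends.

Final answer: 4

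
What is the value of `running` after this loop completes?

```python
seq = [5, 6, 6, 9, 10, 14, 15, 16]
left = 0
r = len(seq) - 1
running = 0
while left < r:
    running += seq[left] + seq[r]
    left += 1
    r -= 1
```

Let's trace through this code step by step.

Initialize: seq = [5, 6, 6, 9, 10, 14, 15, 16]
Initialize: left = 0
Initialize: r = 7
Initialize: running = 0
Entering loop: while left < r:
After iteration 1: left = 1, r = 6, running = 21
After iteration 2: left = 2, r = 5, running = 42
After iteration 3: left = 3, r = 4, running = 62
After iteration 4: left = 4, r = 3, running = 81
Loop ends.

Final answer: 81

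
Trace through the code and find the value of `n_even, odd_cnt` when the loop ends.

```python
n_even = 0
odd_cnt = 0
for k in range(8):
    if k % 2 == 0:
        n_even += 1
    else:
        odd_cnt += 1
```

Let's trace through this code step by step.

Initialize: n_even = 0
Initialize: odd_cnt = 0
Entering loop: for k in range(8):
After iteration 1: k = 0, n_even = 1, odd_cnt = 0
After iteration 2: k = 1, n_even = 1, odd_cnt = 1
After iteration 3: k = 2, n_even = 2, odd_cnt = 1
After iteration 4: k = 3, n_even = 2, odd_cnt = 2
After iteration 5: k = 4, n_even = 3, odd_cnt = 2
After iteration 6: k = 5, n_even = 3, odd_cnt = 3
After iteration 7: k = 6, n_even = 4, odd_cnt = 3
After iteration 8: k = 7, n_even = 4, odd_cnt = 4
Loop ends.

Final answer: 4, 4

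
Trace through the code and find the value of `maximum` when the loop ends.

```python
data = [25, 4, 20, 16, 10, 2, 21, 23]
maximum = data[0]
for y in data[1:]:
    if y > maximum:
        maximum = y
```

Let's trace through this code step by step.

Initialize: data = [25, 4, 20, 16, 10, 2, 21, 23]
Initialize: maximum = 25
Entering loop: for y in data[1:]:
After iteration 1: y = 4, maximum = 25
After iteration 2: y = 20, maximum = 25
After iteration 3: y = 16, maximum = 25
After iteration 4: y = 10, maximum = 25
After iteration 5: y = 2, maximum = 25
After iteration 6: y = 21, maximum = 25
After iteration 7: y = 23, maximum = 25
Loop ends.

Final answer: 25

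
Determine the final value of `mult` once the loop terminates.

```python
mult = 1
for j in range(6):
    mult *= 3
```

Let's trace through this code step by step.

Initialize: mult = 1
Entering loop: for j in range(6):
After iteration 1: j = 0, mult = 3
After iteration 2: j = 1, mult = 9
After iteration 3: j = 2, mult = 27
After iteration 4: j = 3, mult = 81
After iteration 5: j = 4, mult = 243
After iteration 6: j = 5, mult = 729
Loop ends.

Final answer: 729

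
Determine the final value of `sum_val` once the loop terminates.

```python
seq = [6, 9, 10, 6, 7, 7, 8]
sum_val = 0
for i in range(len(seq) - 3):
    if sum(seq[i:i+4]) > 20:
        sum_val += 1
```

Let's trace through this code step by step.

Initialize: seq = [6, 9, 10, 6, 7, 7, 8]
Initialize: sum_val = 0
Entering loop: for i in range(len(seq) - 3):
After iteration 1: i = 0, sum_val = 1
After iteration 2: i = 1, sum_val = 2
After iteration 3: i = 2, sum_val = 3
After iteration 4: i = 3, sum_val = 4
Loop ends.

Final answer: 4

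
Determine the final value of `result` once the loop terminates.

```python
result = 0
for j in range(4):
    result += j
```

Let's trace through this code step by step.

Initialize: result = 0
Entering loop: for j in range(4):
After iteration 1: j = 0, result = 0
After iteration 2: j = 1, result = 1
After iteration 3: j = 2, result = 3
After iteration 4: j = 3, result = 6
Loop ends.

Final answer: 6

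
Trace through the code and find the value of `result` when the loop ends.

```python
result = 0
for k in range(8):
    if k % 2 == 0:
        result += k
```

Let's trace through this code step by step.

Initialize: result = 0
Entering loop: for k in range(8):
After iteration 1: k = 0, result = 0
After iteration 2: k = 1, result = 0
After iteration 3: k = 2, result = 2
After iteration 4: k = 3, result = 2
After iteration 5: k = 4, result = 6
After iteration 6: k = 5, result = 6
After iteration 7: k = 6, result = 12
After iteration 8: k = 7, result = 12
Loop ends.

Final answer: 12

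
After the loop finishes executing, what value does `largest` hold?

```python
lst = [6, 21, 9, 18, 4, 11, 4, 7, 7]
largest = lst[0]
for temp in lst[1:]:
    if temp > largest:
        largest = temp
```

Let's trace through this code step by step.

Initialize: lst = [6, 21, 9, 18, 4, 11, 4, 7, 7]
Initialize: largest = 6
Entering loop: for temp in lst[1:]:
After iteration 1: temp = 21, largest = 21
After iteration 2: temp = 9, largest = 21
After iteration 3: temp = 18, largest = 21
After iteration 4: temp = 4, largest = 21
After iteration 5: temp = 11, largest = 21
After iteration 6: temp = 4, largest = 21
After iteration 7: temp = 7, largest = 21
After iteration 8: temp = 7, largest = 21
Loop ends.

Final answer: 21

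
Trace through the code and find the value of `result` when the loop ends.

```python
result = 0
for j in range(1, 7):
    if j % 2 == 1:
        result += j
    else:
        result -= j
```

Let's trace through this code step by step.

Initialize: result = 0
Entering loop: for j in range(1, 7):
After iteration 1: j = 1, result = 1
After iteration 2: j = 2, result = -1
After iteration 3: j = 3, result = 2
After iteration 4: j = 4, result = -2
After iteration 5: j = 5, result = 3
After iteration 6: j = 6, result = -3
Loop ends.

Final answer: -3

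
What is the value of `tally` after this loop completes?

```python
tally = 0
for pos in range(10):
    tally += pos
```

Let's trace through this code step by step.

Initialize: tally = 0
Entering loop: for pos in range(10):
After iteration 1: pos = 0, tally = 0
After iteration 2: pos = 1, tally = 1
After iteration 3: pos = 2, tally = 3
After iteration 4: pos = 3, tally = 6
After iteration 5: pos = 4, tally = 10
After iteration 6: pos = 5, tally = 15
After iteration 7: pos = 6, tally = 21
After iteration 8: pos = 7, tally = 28
After iteration 9: pos = 8, tally = 36
After iteration 10: pos = 9, tally = 45
Loop ends.

Final answer: 45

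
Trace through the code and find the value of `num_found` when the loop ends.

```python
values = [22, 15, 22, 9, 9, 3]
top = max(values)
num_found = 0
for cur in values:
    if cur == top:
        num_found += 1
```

Let's trace through this code step by step.

Initialize: values = [22, 15, 22, 9, 9, 3]
Initialize: top = 22
Initialize: num_found = 0
Entering loop: for cur in values:
After iteration 1: cur = 22, num_found = 1
After iteration 2: cur = 15, num_found = 1
After iteration 3: cur = 22, num_found = 2
After iteration 4: cur = 9, num_found = 2
After iteration 5: cur = 9, num_found = 2
After iteration 6: cur = 3, num_found = 2
Loop ends.

Final answer: 2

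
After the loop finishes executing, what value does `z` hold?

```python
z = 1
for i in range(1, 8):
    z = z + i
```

Let's trace through this code step by step.

Initialize: z = 1
Entering loop: for i in range(1, 8):
After iteration 1: i = 1, z = 2
After iteration 2: i = 2, z = 4
After iteration 3: i = 3, z = 7
After iteration 4: i = 4, z = 11
After iteration 5: i = 5, z = 16
After iteration 6: i = 6, z = 22
After iteration 7: i = 7, z = 29
Loop ends.

Final answer: 29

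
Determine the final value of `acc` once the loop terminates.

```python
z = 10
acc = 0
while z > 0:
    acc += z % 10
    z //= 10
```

Let's trace through this code step by step.

Initialize: z = 10
Initialize: acc = 0
Entering loop: while z > 0:
After iteration 1: z = 1, acc = 0
After iteration 2: z = 0, acc = 1
Loop ends.

Final answer: 1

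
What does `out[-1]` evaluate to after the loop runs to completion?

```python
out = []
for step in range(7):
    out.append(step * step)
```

Let's trace through this code step by step.

Initialize: out = []
Entering loop: for step in range(7):
After iteration 1: step = 0, out = [0]
After iteration 2: step = 1, out = [0, 1]
After iteration 3: step = 2, out = [0, 1, 4]
After iteration 4: step = 3, out = [0, 1, 4, 9]
After iteration 5: step = 4, out = [0, 1, 4, 9, 16]
After iteration 6: step = 5, out = [0, 1, 4, 9, 16, 25]
After iteration 7: step = 6, out = [0, 1, 4, 9, 16, 25, 36]
Loop ends.
out[-1] = 36

Final answer: 36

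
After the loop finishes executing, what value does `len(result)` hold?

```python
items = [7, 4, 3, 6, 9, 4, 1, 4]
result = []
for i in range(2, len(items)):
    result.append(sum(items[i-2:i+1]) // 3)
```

Let's trace through this code step by step.

Initialize: items = [7, 4, 3, 6, 9, 4, 1, 4]
Initialize: result = []
Entering loop: for i in range(2, len(items)):
After iteration 1: i = 2, result = [4]
After iteration 2: i = 3, result = [4, 4]
After iteration 3: i = 4, result = [4, 4, 6]
After iteration 4: i = 5, result = [4, 4, 6, 6]
After iteration 5: i = 6, result = [4, 4, 6, 6, 4]
After iteration 6: i = 7, result = [4, 4, 6, 6, 4, 3]
Loop ends.
len(result) = 6

Final answer: 6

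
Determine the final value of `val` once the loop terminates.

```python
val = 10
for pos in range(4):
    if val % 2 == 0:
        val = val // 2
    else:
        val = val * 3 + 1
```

Let's trace through this code step by step.

Initialize: val = 10
Entering loop: for pos in range(4):
After iteration 1: pos = 0, val = 5
After iteration 2: pos = 1, val = 16
After iteration 3: pos = 2, val = 8
After iteration 4: pos = 3, val = 4
Loop ends.

Final answer: 4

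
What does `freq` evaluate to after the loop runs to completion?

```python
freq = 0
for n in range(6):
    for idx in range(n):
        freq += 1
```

Let's trace through this code step by step.

Initialize: freq = 0
Entering loop: for n in range(6):
After iteration 1: n = 0, freq = 0
After iteration 2: n = 1, freq = 1, idx = 0
After iteration 3: n = 2, freq = 3, idx = 1
After iteration 4: n = 3, freq = 6, idx = 2
After iteration 5: n = 4, freq = 10, idx = 3
After iteration 6: n = 5, freq = 15, idx = 4
Loop ends.

Final answer: 15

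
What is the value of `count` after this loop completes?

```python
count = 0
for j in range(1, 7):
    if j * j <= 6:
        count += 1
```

Let's trace through this code step by step.

Initialize: count = 0
Entering loop: for j in range(1, 7):
After iteration 1: j = 1, count = 1
After iteration 2: j = 2, count = 2
After iteration 3: j = 3, count = 2
After iteration 4: j = 4, count = 2
After iteration 5: j = 5, count = 2
After iteration 6: j = 6, count = 2
Loop ends.

Final answer: 2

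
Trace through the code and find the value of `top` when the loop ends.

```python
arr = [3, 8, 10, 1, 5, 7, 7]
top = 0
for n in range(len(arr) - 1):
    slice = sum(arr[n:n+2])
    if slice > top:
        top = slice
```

Let's trace through this code step by step.

Initialize: arr = [3, 8, 10, 1, 5, 7, 7]
Initialize: top = 0
Entering loop: for n in range(len(arr) - 1):
After iteration 1: n = 0, top = 11, slice = 11
After iteration 2: n = 1, top = 18, slice = 18
After iteration 3: n = 2, top = 18, slice = 11
After iteration 4: n = 3, top = 18, slice = 6
After iteration 5: n = 4, top = 18, slice = 12
After iteration 6: n = 5, top = 18, slice = 14
Loop ends.

Final answer: 18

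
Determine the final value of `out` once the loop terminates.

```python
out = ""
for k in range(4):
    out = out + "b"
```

Let's trace through this code step by step.

Initialize: out = ''
Entering loop: for k in range(4):
After iteration 1: k = 0, out = 'b'
After iteration 2: k = 1, out = 'bb'
After iteration 3: k = 2, out = 'bbb'
After iteration 4: k = 3, out = 'bbbb'
Loop ends.

Final answer: 'bbbb'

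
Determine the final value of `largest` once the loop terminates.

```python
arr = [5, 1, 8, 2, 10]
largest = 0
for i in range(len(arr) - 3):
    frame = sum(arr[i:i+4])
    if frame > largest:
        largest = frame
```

Let's trace through this code step by step.

Initialize: arr = [5, 1, 8, 2, 10]
Initialize: largest = 0
Entering loop: for i in range(len(arr) - 3):
After iteration 1: i = 0, largest = 16, frame = 16
After iteration 2: i = 1, largest = 21, frame = 21
Loop ends.

Final answer: 21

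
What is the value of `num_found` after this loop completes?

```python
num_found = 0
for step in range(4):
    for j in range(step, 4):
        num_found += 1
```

Let's trace through this code step by step.

Initialize: num_found = 0
Entering loop: for step in range(4):
After iteration 1: step = 0, num_found = 4
After iteration 2: step = 1, num_found = 7
After iteration 3: step = 2, num_found = 9
After iteration 4: step = 3, num_found = 10
Loop ends.

Final answer: 10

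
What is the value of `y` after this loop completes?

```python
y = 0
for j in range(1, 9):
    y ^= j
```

Let's trace through this code step by step.

Initialize: y = 0
Entering loop: for j in range(1, 9):
After iteration 1: j = 1, y = 1
After iteration 2: j = 2, y = 3
After iteration 3: j = 3, y = 0
After iteration 4: j = 4, y = 4
After iteration 5: j = 5, y = 1
After iteration 6: j = 6, y = 7
After iteration 7: j = 7, y = 0
After iteration 8: j = 8, y = 8
Loop ends.

Final answer: 8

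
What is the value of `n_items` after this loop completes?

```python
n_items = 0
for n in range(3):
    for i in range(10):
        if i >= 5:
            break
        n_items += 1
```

Let's trace through this code step by step.

Initialize: n_items = 0
Entering loop: for n in range(3):
After iteration 1: n = 0, n_items = 5
After iteration 2: n = 1, n_items = 10
After iteration 3: n = 2, n_items = 15
Loop ends.

Final answer: 15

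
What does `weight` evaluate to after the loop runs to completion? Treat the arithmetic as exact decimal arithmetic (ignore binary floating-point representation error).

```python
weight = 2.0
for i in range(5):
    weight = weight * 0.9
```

Let's trace through this code step by step.

Initialize: weight = 2.0
Entering loop: for i in range(5):
After iteration 1: i = 0, weight = 1.8
After iteration 2: i = 1, weight = 1.62
After iteration 3: i = 2, weight = 1.458
After iteration 4: i = 3, weight = 1.3122
After iteration 5: i = 4, weight = 1.18098
Loop ends.

Final answer: 1.18098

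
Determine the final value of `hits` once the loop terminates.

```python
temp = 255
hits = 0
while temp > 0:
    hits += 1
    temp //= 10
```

Let's trace through this code step by step.

Initialize: temp = 255
Initialize: hits = 0
Entering loop: while temp > 0:
After iteration 1: temp = 25, hits = 1
After iteration 2: temp = 2, hits = 2
After iteration 3: temp = 0, hits = 3
Loop ends.

Final answer: 3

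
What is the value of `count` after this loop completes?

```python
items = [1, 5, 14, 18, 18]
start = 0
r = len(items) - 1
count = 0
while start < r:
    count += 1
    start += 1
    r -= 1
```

Let's trace through this code step by step.

Initialize: items = [1, 5, 14, 18, 18]
Initialize: start = 0
Initialize: r = 4
Initialize: count = 0
Entering loop: while start < r:
After iteration 1: start = 1, r = 3, count = 1
After iteration 2: start = 2, r = 2, count = 2
Loop ends.

Final answer: 2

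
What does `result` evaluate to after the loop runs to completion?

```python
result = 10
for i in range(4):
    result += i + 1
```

Let's trace through this code step by step.

Initialize: result = 10
Entering loop: for i in range(4):
After iteration 1: i = 0, result = 11
After iteration 2: i = 1, result = 13
After iteration 3: i = 2, result = 16
After iteration 4: i = 3, result = 20
Loop ends.

Final answer: 20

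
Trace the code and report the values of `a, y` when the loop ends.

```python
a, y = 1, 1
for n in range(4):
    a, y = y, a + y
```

Let's trace through this code step by step.

Initialize: a = 1
Initialize: y = 1
Entering loop: for n in range(4):
After iteration 1: n = 0, a = 1, y = 2
After iteration 2: n = 1, a = 2, y = 3
After iteration 3: n = 2, a = 3, y = 5
After iteration 4: n = 3, a = 5, y = 8
Loop ends.

Final answer: 5, 8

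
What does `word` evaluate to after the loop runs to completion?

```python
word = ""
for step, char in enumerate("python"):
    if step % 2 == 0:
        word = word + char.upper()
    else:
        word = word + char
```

Let's trace through this code step by step.

Initialize: word = ''
Entering loop: for step, char in enumerate("python"):
After iteration 1: step = 0, char = 'p', word = 'P'
After iteration 2: step = 1, char = 'y', word = 'Py'
After iteration 3: step = 2, char = 't', word = 'PyT'
After iteration 4: step = 3, char = 'h', word = 'PyTh'
After iteration 5: step = 4, char = 'o', word = 'PyThO'
After iteration 6: step = 5, char = 'n', word = 'PyThOn'
Loop ends.

Final answer: 'PyThOn'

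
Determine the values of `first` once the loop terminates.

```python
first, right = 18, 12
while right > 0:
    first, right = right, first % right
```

Let's trace through this code step by step.

Initialize: first = 18
Initialize: right = 12
Entering loop: while right > 0:
After iteration 1: first = 12, right = 6
After iteration 2: first = 6, right = 0
Loop ends.

Final answer: 6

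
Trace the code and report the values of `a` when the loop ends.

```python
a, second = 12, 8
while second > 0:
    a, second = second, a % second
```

Let's trace through this code step by step.

Initialize: a = 12
Initialize: second = 8
Entering loop: while second > 0:
After iteration 1: a = 8, second = 4
After iteration 2: a = 4, second = 0
Loop ends.

Final answer: 4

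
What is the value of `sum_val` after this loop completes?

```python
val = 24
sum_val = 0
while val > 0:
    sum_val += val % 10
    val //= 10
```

Let's trace through this code step by step.

Initialize: val = 24
Initialize: sum_val = 0
Entering loop: while val > 0:
After iteration 1: val = 2, sum_val = 4
After iteration 2: val = 0, sum_val = 6
Loop ends.

Final answer: 6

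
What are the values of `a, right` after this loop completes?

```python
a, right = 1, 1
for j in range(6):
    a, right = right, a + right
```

Let's trace through this code step by step.

Initialize: a = 1
Initialize: right = 1
Entering loop: for j in range(6):
After iteration 1: j = 0, a = 1, right = 2
After iteration 2: j = 1, a = 2, right = 3
After iteration 3: j = 2, a = 3, right = 5
After iteration 4: j = 3, a = 5, right = 8
After iteration 5: j = 4, a = 8, right = 13
After iteration 6: j = 5, a = 13, right = 21
Loop ends.

Final answer: 13, 21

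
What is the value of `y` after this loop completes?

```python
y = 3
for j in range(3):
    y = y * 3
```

Let's trace through this code step by step.

Initialize: y = 3
Entering loop: for j in range(3):
After iteration 1: j = 0, y = 9
After iteration 2: j = 1, y = 27
After iteration 3: j = 2, y = 81
Loop ends.

Final answer: 81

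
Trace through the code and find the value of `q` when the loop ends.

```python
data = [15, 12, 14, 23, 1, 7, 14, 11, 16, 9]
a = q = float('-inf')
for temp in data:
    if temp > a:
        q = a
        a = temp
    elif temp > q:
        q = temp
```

Let's trace through this code step by step.

Initialize: data = [15, 12, 14, 23, 1, 7, 14, 11, 16, 9]
Initialize: a = -inf
Initialize: q = -inf
Entering loop: for temp in data:
After iteration 1: temp = 15, a = 15, q = -inf
After iteration 2: temp = 12, a = 15, q = 12
After iteration 3: temp = 14, a = 15, q = 14
After iteration 4: temp = 23, a = 23, q = 15
After iteration 5: temp = 1, a = 23, q = 15
After iteration 6: temp = 7, a = 23, q = 15
After iteration 7: temp = 14, a = 23, q = 15
After iteration 8: temp = 11, a = 23, q = 15
After iteration 9: temp = 16, a = 23, q = 16
After iteration 10: temp = 9, a = 23, q = 16
Loop ends.

Final answer: 16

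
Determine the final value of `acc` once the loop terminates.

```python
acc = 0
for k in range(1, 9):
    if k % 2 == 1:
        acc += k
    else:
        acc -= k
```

Let's trace through this code step by step.

Initialize: acc = 0
Entering loop: for k in range(1, 9):
After iteration 1: k = 1, acc = 1
After iteration 2: k = 2, acc = -1
After iteration 3: k = 3, acc = 2
After iteration 4: k = 4, acc = -2
After iteration 5: k = 5, acc = 3
After iteration 6: k = 6, acc = -3
After iteration 7: k = 7, acc = 4
After iteration 8: k = 8, acc = -4
Loop ends.

Final answer: -4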